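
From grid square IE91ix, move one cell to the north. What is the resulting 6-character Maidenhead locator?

IE92ia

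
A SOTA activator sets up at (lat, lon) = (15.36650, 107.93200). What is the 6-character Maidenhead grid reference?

Offset from 180°W / 90°S: lon 287.9320°, lat 105.3665°.
Field: lon ⌊287.9320/20⌋ = 14 → O; lat ⌊105.3665/10⌋ = 10 → K.
Square: lon ⌊7.9320/2⌋ = 3; lat ⌊5.3665/1⌋ = 5.
Subsquare: lon ⌊1.9320/0.0833333⌋ = 23 → x; lat ⌊0.3665/0.0416667⌋ = 8 → i.

OK35xi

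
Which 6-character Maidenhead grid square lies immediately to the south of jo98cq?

JO98cp

Latitude subsquare q = 16; −1 → 15 = p.
The longitude characters are unchanged.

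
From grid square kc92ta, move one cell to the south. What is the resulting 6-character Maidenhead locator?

KC91tx

Latitude subsquare a = 0; −1 → -1, wraps to 23 = x, carry into square.
Latitude square 2; −1 → 1.
The longitude characters are unchanged.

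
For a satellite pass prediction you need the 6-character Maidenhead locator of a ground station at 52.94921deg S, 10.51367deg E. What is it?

JD57gb

Offset from 180°W / 90°S: lon 190.5137°, lat 37.0508°.
Field: 190.5137/20 → 9 → J, 37.0508/10 → 3 → D; chars JD.
Square: 10.5137/2 → 5, 7.0508/1 → 7; chars 57.
Subsquare: 0.5137/0.0833333 → 6 → g, 0.0508/0.0416667 → 1 → b; chars gb.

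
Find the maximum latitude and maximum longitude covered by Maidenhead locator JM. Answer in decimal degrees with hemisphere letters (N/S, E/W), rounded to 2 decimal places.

Field J=9, M=12: +9·20° lon, +12·10° lat → SW at lon 0°, lat 30°.
Cell spans 20° lon × 10° lat. NE corner is SW corner plus one full cell.
latitude 40.00° N, longitude 20.00° E.

40.00° N, 20.00° E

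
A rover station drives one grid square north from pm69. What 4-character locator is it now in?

Latitude square 9; +1 → 10, wraps to 0, carry into field.
Latitude field M = 12; +1 → 13 = N.
The longitude characters are unchanged.

PN60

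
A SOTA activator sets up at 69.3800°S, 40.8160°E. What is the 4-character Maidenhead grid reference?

LC00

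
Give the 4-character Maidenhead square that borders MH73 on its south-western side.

Longitude square 7; −1 → 6.
Latitude square 3; −1 → 2.

MH62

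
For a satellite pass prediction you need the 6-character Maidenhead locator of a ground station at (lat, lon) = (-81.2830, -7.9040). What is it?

IA68br

Offset from 180°W / 90°S: lon 172.0960°, lat 8.7170°.
Field: lon ⌊172.0960/20⌋ = 8 → I; lat ⌊8.7170/10⌋ = 0 → A.
Square: lon ⌊12.0960/2⌋ = 6; lat ⌊8.7170/1⌋ = 8.
Subsquare: lon ⌊0.0960/0.0833333⌋ = 1 → b; lat ⌊0.7170/0.0416667⌋ = 17 → r.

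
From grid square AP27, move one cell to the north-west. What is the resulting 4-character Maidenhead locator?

Longitude square 2; −1 → 1.
Latitude square 7; +1 → 8.

AP18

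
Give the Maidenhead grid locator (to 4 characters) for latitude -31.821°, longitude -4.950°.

IF78

Add 180° to longitude and 90° to latitude: 175.05, 58.18.
Field: lon ⌊175.05/20⌋ = 8 → I; lat ⌊58.18/10⌋ = 5 → F.
Square: lon ⌊15.05/2⌋ = 7; lat ⌊8.18/1⌋ = 8.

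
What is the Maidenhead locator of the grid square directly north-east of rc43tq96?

RC43uq07

Longitude extended square 9; +1 → 10, wraps to 0, carry into subsquare.
Longitude subsquare t = 19; +1 → 20 = u.
Latitude extended square 6; +1 → 7.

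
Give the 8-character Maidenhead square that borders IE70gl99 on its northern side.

IE70gm90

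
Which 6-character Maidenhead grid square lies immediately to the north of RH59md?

RH59me

Latitude subsquare d = 3; +1 → 4 = e.
The longitude characters are unchanged.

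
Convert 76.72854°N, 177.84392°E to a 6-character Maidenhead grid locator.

RQ86wr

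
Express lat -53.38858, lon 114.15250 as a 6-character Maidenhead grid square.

Add 180° to longitude and 90° to latitude: 294.1525, 36.6114.
Field: 294.1525/20 → 14 → O, 36.6114/10 → 3 → D; chars OD.
Square: 14.1525/2 → 7, 6.6114/1 → 6; chars 76.
Subsquare: 0.1525/0.0833333 → 1 → b, 0.6114/0.0416667 → 14 → o; chars bo.

OD76bo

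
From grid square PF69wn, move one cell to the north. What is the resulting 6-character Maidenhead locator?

Latitude subsquare n = 13; +1 → 14 = o.
The longitude characters are unchanged.

PF69wo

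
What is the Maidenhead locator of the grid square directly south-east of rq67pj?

RQ67qi

Longitude subsquare p = 15; +1 → 16 = q.
Latitude subsquare j = 9; −1 → 8 = i.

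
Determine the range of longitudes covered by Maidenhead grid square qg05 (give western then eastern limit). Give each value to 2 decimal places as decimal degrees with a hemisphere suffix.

Field Q=16, G=6: +16·20° lon, +6·10° lat → SW at lon 140°, lat -30°.
Square 0, 5: +0·2° lon, +5·1° lat → SW at lon 140°, lat -25°.
Cell spans 2° lon × 1° lat.
west 140.00° E, east 142.00° E.

140.00° E, 142.00° E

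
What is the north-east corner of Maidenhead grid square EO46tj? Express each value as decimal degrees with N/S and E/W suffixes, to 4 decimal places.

56.4167° N, 90.3333° W

Field E=4, O=14: +4·20° lon, +14·10° lat → SW at lon -100°, lat 50°.
Square 4, 6: +4·2° lon, +6·1° lat → SW at lon -92°, lat 56°.
Subsquare t=19, j=9: +19·0.0833333° lon, +9·0.0416667° lat → SW at lon -90.4167°, lat 56.375°.
Cell spans 0.0833333° lon × 0.0416667° lat. NE corner is SW corner plus one full cell.
latitude 56.4167° N, longitude 90.3333° W.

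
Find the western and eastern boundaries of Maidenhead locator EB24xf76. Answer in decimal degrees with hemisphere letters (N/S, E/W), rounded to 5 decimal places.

94.02500° W, 94.01667° W

Field E=4, B=1: +4·20° lon, +1·10° lat → SW at lon -100°, lat -80°.
Square 2, 4: +2·2° lon, +4·1° lat → SW at lon -96°, lat -76°.
Subsquare x=23, f=5: +23·0.0833333° lon, +5·0.0416667° lat → SW at lon -94.0833°, lat -75.7917°.
Extended square 7, 6: +7·0.00833333° lon, +6·0.00416667° lat → SW at lon -94.025°, lat -75.7667°.
Cell spans 0.00833333° lon × 0.00416667° lat.
west 94.02500° W, east 94.01667° W.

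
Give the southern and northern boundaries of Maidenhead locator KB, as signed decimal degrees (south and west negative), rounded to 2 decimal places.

-80.00, -70.00

Field K=10, B=1: +10·20° lon, +1·10° lat → SW at lon 20°, lat -80°.
Cell spans 20° lon × 10° lat.
south -80.00, north -70.00.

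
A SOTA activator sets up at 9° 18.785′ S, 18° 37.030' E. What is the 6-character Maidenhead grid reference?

JI90hq

Add 180° to longitude and 90° to latitude: 198.6172, 80.6869.
Field (20°×10°, letters A–R): 198.6172/20 → 9 → J, 80.6869/10 → 8 → I; chars JI.
Square (2°×1°, digits 0–9): 18.6172/2 → 9, 0.6869/1 → 0; chars 90.
Subsquare (5′×2.5′, letters a–x): 0.6172/0.0833333 → 7 → h, 0.6869/0.0416667 → 16 → q; chars hq.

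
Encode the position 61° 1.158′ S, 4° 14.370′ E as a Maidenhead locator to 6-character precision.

Shift to the Maidenhead origin (180°W, 90°S): lon 184.2395, lat 28.9807.
Field: lon ⌊184.2395/20⌋ = 9 → J; lat ⌊28.9807/10⌋ = 2 → C.
Square: lon ⌊4.2395/2⌋ = 2; lat ⌊8.9807/1⌋ = 8.
Subsquare: lon ⌊0.2395/0.0833333⌋ = 2 → c; lat ⌊0.9807/0.0416667⌋ = 23 → x.

JC28cx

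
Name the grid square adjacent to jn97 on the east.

Longitude square 9; +1 → 10, wraps to 0, carry into field.
Longitude field J = 9; +1 → 10 = K.
The latitude characters are unchanged.

KN07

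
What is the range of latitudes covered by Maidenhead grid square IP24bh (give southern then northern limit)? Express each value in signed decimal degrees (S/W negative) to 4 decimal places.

Field I=8, P=15: +8·20° lon, +15·10° lat → SW at lon -20°, lat 60°.
Square 2, 4: +2·2° lon, +4·1° lat → SW at lon -16°, lat 64°.
Subsquare b=1, h=7: +1·0.0833333° lon, +7·0.0416667° lat → SW at lon -15.9167°, lat 64.2917°.
Cell spans 0.0833333° lon × 0.0416667° lat.
south 64.2917, north 64.3333.

64.2917, 64.3333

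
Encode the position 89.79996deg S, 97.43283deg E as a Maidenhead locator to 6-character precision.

Add 180° to longitude and 90° to latitude: 277.4328, 0.2000.
Field: 277.4328/20 → 13 → N, 0.2000/10 → 0 → A; chars NA.
Square: 17.4328/2 → 8, 0.2000/1 → 0; chars 80.
Subsquare: 1.4328/0.0833333 → 17 → r, 0.2000/0.0416667 → 4 → e; chars re.

NA80re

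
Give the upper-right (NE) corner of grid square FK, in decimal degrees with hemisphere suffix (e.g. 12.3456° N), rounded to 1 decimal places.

20.0° N, 60.0° W

Field F=5, K=10: +5·20° lon, +10·10° lat → SW at lon -80°, lat 10°.
Cell spans 20° lon × 10° lat. NE corner is SW corner plus one full cell.
latitude 20.0° N, longitude 60.0° W.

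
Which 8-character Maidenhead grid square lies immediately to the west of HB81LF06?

Longitude extended square 0; −1 → -1, wraps to 9, carry into subsquare.
Longitude subsquare l = 11; −1 → 10 = k.
The latitude characters are unchanged.

HB81kf96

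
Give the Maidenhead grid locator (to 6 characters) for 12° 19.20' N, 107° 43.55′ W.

Offset from 180°W / 90°S: lon 72.2742°, lat 102.3200°.
Field: lon ⌊72.2742/20⌋ = 3 → D; lat ⌊102.3200/10⌋ = 10 → K.
Square: lon ⌊12.2742/2⌋ = 6; lat ⌊2.3200/1⌋ = 2.
Subsquare: lon ⌊0.2742/0.0833333⌋ = 3 → d; lat ⌊0.3200/0.0416667⌋ = 7 → h.

DK62dh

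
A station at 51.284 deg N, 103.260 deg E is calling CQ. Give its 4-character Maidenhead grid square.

Shift to the Maidenhead origin (180°W, 90°S): lon 283.26, lat 141.28.
Field: lon ⌊283.26/20⌋ = 14 → O; lat ⌊141.28/10⌋ = 14 → O.
Square: lon ⌊3.26/2⌋ = 1; lat ⌊1.28/1⌋ = 1.

OO11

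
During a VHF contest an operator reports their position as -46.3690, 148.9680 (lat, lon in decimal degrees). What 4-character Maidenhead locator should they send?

Add 180° to longitude and 90° to latitude: 328.97, 43.63.
Field (20°×10°, letters A–R): 328.97/20 → 16 → Q, 43.63/10 → 4 → E; chars QE.
Square (2°×1°, digits 0–9): 8.97/2 → 4, 3.63/1 → 3; chars 43.

QE43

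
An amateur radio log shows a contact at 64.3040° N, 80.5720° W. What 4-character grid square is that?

EP94

Shift to the Maidenhead origin (180°W, 90°S): lon 99.43, lat 154.30.
Field: 99.43/20 → 4 → E, 154.30/10 → 15 → P; chars EP.
Square: 19.43/2 → 9, 4.30/1 → 4; chars 94.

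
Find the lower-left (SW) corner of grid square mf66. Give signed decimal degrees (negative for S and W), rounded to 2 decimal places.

-34.00, 72.00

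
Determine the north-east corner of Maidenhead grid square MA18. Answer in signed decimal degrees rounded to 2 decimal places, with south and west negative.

Field M=12, A=0: +12·20° lon, +0·10° lat → SW at lon 60°, lat -90°.
Square 1, 8: +1·2° lon, +8·1° lat → SW at lon 62°, lat -82°.
Cell spans 2° lon × 1° lat. NE corner is SW corner plus one full cell.
latitude -81.00, longitude 64.00.

-81.00, 64.00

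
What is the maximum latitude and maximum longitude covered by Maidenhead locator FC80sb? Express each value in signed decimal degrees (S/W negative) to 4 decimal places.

-69.9167, -62.4167

Field F=5, C=2: +5·20° lon, +2·10° lat → SW at lon -80°, lat -70°.
Square 8, 0: +8·2° lon, +0·1° lat → SW at lon -64°, lat -70°.
Subsquare s=18, b=1: +18·0.0833333° lon, +1·0.0416667° lat → SW at lon -62.5°, lat -69.9583°.
Cell spans 0.0833333° lon × 0.0416667° lat. NE corner is SW corner plus one full cell.
latitude -69.9167, longitude -62.4167.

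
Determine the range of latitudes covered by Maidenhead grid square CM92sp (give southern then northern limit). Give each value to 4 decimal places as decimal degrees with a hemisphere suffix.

32.6250° N, 32.6667° N

Field C=2, M=12: +2·20° lon, +12·10° lat → SW at lon -140°, lat 30°.
Square 9, 2: +9·2° lon, +2·1° lat → SW at lon -122°, lat 32°.
Subsquare s=18, p=15: +18·0.0833333° lon, +15·0.0416667° lat → SW at lon -120.5°, lat 32.625°.
Cell spans 0.0833333° lon × 0.0416667° lat.
south 32.6250° N, north 32.6667° N.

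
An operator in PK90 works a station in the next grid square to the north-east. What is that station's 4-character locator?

Longitude square 9; +1 → 10, wraps to 0, carry into field.
Longitude field P = 15; +1 → 16 = Q.
Latitude square 0; +1 → 1.

QK01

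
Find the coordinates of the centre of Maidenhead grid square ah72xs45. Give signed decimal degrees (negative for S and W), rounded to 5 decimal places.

-17.22708, -164.04583

Field A=0, H=7: +0·20° lon, +7·10° lat → SW at lon -180°, lat -20°.
Square 7, 2: +7·2° lon, +2·1° lat → SW at lon -166°, lat -18°.
Subsquare x=23, s=18: +23·0.0833333° lon, +18·0.0416667° lat → SW at lon -164.083°, lat -17.25°.
Extended square 4, 5: +4·0.00833333° lon, +5·0.00416667° lat → SW at lon -164.05°, lat -17.2292°.
Cell spans 0.00833333° lon × 0.00416667° lat. Centre is SW corner plus half of each.
latitude -17.22708, longitude -164.04583.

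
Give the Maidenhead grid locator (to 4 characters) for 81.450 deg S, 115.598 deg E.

OA78

Add 180° to longitude and 90° to latitude: 295.60, 8.55.
Field: 295.60/20 → 14 → O, 8.55/10 → 0 → A; chars OA.
Square: 15.60/2 → 7, 8.55/1 → 8; chars 78.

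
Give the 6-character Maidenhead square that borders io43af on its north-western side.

IO33xg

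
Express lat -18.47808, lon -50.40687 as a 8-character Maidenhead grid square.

Offset from 180°W / 90°S: lon 129.59313°, lat 71.52192°.
Field: 129.59313/20 → 6 → G, 71.52192/10 → 7 → H; chars GH.
Square: 9.59313/2 → 4, 1.52192/1 → 1; chars 41.
Subsquare: 1.59313/0.0833333 → 19 → t, 0.52192/0.0416667 → 12 → m; chars tm.
Extended square: 0.00980/0.00833333 → 1, 0.02192/0.00416667 → 5; chars 15.

GH41tm15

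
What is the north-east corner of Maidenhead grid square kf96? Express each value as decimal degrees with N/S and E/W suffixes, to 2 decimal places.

33.00° S, 40.00° E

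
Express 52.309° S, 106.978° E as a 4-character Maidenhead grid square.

Add 180° to longitude and 90° to latitude: 286.98, 37.69.
Field (20°×10°, letters A–R): 286.98/20 → 14 → O, 37.69/10 → 3 → D; chars OD.
Square (2°×1°, digits 0–9): 6.98/2 → 3, 7.69/1 → 7; chars 37.

OD37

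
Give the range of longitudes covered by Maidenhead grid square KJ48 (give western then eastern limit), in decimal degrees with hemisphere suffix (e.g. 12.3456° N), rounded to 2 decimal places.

28.00° E, 30.00° E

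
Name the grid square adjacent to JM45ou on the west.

JM45nu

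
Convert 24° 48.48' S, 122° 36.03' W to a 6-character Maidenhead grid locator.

Add 180° to longitude and 90° to latitude: 57.3995, 65.1920.
Field: 57.3995/20 → 2 → C, 65.1920/10 → 6 → G; chars CG.
Square: 17.3995/2 → 8, 5.1920/1 → 5; chars 85.
Subsquare: 1.3995/0.0833333 → 16 → q, 0.1920/0.0416667 → 4 → e; chars qe.

CG85qe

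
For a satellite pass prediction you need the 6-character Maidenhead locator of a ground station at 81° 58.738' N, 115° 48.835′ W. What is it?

DR21cx

Offset from 180°W / 90°S: lon 64.1861°, lat 171.9790°.
Field: lon ⌊64.1861/20⌋ = 3 → D; lat ⌊171.9790/10⌋ = 17 → R.
Square: lon ⌊4.1861/2⌋ = 2; lat ⌊1.9790/1⌋ = 1.
Subsquare: lon ⌊0.1861/0.0833333⌋ = 2 → c; lat ⌊0.9790/0.0416667⌋ = 23 → x.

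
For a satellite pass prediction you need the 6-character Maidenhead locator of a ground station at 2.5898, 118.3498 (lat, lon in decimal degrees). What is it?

OJ92eo

Shift to the Maidenhead origin (180°W, 90°S): lon 298.3498, lat 92.5898.
Field (20°×10°, letters A–R): lon ⌊298.3498/20⌋ = 14 → O; lat ⌊92.5898/10⌋ = 9 → J.
Square (2°×1°, digits 0–9): lon ⌊18.3498/2⌋ = 9; lat ⌊2.5898/1⌋ = 2.
Subsquare (5′×2.5′, letters a–x): lon ⌊0.3498/0.0833333⌋ = 4 → e; lat ⌊0.5898/0.0416667⌋ = 14 → o.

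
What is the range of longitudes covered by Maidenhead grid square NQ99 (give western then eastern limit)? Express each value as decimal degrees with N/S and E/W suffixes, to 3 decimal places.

98.000° E, 100.000° E

Field N=13, Q=16: +13·20° lon, +16·10° lat → SW at lon 80°, lat 70°.
Square 9, 9: +9·2° lon, +9·1° lat → SW at lon 98°, lat 79°.
Cell spans 2° lon × 1° lat.
west 98.000° E, east 100.000° E.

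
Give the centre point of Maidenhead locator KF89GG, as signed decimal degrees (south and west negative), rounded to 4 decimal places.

-30.7292, 36.5417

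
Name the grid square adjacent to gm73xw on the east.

GM83aw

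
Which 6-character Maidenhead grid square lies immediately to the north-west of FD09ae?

Longitude subsquare a = 0; −1 → -1, wraps to 23 = x, carry into square.
Longitude square 0; −1 → -1, wraps to 9, carry into field.
Longitude field F = 5; −1 → 4 = E.
Latitude subsquare e = 4; +1 → 5 = f.

ED99xf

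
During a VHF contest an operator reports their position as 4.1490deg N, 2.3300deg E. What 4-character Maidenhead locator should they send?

Shift to the Maidenhead origin (180°W, 90°S): lon 182.33, lat 94.15.
Field: lon ⌊182.33/20⌋ = 9 → J; lat ⌊94.15/10⌋ = 9 → J.
Square: lon ⌊2.33/2⌋ = 1; lat ⌊4.15/1⌋ = 4.

JJ14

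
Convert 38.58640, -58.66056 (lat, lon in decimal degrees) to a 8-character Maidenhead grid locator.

Add 180° to longitude and 90° to latitude: 121.33944, 128.58640.
Field: 121.33944/20 → 6 → G, 128.58640/10 → 12 → M; chars GM.
Square: 1.33944/2 → 0, 8.58640/1 → 8; chars 08.
Subsquare: 1.33944/0.0833333 → 16 → q, 0.58640/0.0416667 → 14 → o; chars qo.
Extended square: 0.00611/0.00833333 → 0, 0.00307/0.00416667 → 0; chars 00.

GM08qo00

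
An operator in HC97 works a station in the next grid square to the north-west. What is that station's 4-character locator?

HC88

Longitude square 9; −1 → 8.
Latitude square 7; +1 → 8.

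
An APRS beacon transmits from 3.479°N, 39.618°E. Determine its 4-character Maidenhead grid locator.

KJ93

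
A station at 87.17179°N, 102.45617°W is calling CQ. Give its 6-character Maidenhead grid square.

DR87se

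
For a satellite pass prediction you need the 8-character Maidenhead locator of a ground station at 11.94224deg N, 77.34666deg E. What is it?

Shift to the Maidenhead origin (180°W, 90°S): lon 257.34666, lat 101.94224.
Field: 257.34666/20 → 12 → M, 101.94224/10 → 10 → K; chars MK.
Square: 17.34666/2 → 8, 1.94224/1 → 1; chars 81.
Subsquare: 1.34666/0.0833333 → 16 → q, 0.94224/0.0416667 → 22 → w; chars qw.
Extended square: 0.01333/0.00833333 → 1, 0.02557/0.00416667 → 6; chars 16.

MK81qw16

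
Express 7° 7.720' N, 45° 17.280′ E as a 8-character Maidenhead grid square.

Offset from 180°W / 90°S: lon 225.28800°, lat 97.12867°.
Field: 225.28800/20 → 11 → L, 97.12867/10 → 9 → J; chars LJ.
Square: 5.28800/2 → 2, 7.12867/1 → 7; chars 27.
Subsquare: 1.28800/0.0833333 → 15 → p, 0.12867/0.0416667 → 3 → d; chars pd.
Extended square: 0.03800/0.00833333 → 4, 0.00367/0.00416667 → 0; chars 40.

LJ27pd40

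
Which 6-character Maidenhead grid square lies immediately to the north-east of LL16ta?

Longitude subsquare t = 19; +1 → 20 = u.
Latitude subsquare a = 0; +1 → 1 = b.

LL16ub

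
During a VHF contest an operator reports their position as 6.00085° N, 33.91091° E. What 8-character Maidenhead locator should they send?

Shift to the Maidenhead origin (180°W, 90°S): lon 213.91091, lat 96.00085.
Field: 213.91091/20 → 10 → K, 96.00085/10 → 9 → J; chars KJ.
Square: 13.91091/2 → 6, 6.00085/1 → 6; chars 66.
Subsquare: 1.91091/0.0833333 → 22 → w, 0.00085/0.0416667 → 0 → a; chars wa.
Extended square: 0.07758/0.00833333 → 9, 0.00085/0.00416667 → 0; chars 90.

KJ66wa90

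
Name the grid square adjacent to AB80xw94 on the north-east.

AB90aw05

Longitude extended square 9; +1 → 10, wraps to 0, carry into subsquare.
Longitude subsquare x = 23; +1 → 24, wraps to 0 = a, carry into square.
Longitude square 8; +1 → 9.
Latitude extended square 4; +1 → 5.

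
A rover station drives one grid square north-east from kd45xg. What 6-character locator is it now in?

KD55ah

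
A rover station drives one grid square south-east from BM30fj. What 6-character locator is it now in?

BM30gi

Longitude subsquare f = 5; +1 → 6 = g.
Latitude subsquare j = 9; −1 → 8 = i.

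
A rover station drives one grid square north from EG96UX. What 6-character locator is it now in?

Latitude subsquare x = 23; +1 → 24, wraps to 0 = a, carry into square.
Latitude square 6; +1 → 7.
The longitude characters are unchanged.

EG97ua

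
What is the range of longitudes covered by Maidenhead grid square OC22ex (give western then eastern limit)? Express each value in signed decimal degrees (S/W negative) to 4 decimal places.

Field O=14, C=2: +14·20° lon, +2·10° lat → SW at lon 100°, lat -70°.
Square 2, 2: +2·2° lon, +2·1° lat → SW at lon 104°, lat -68°.
Subsquare e=4, x=23: +4·0.0833333° lon, +23·0.0416667° lat → SW at lon 104.333°, lat -67.0417°.
Cell spans 0.0833333° lon × 0.0416667° lat.
west 104.3333, east 104.4167.

104.3333, 104.4167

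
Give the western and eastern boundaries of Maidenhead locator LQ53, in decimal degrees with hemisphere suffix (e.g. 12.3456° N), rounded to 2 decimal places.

50.00° E, 52.00° E

Field L=11, Q=16: +11·20° lon, +16·10° lat → SW at lon 40°, lat 70°.
Square 5, 3: +5·2° lon, +3·1° lat → SW at lon 50°, lat 73°.
Cell spans 2° lon × 1° lat.
west 50.00° E, east 52.00° E.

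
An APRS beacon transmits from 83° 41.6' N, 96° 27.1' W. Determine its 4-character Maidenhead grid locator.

ER13

Shift to the Maidenhead origin (180°W, 90°S): lon 83.55, lat 173.69.
Field: lon ⌊83.55/20⌋ = 4 → E; lat ⌊173.69/10⌋ = 17 → R.
Square: lon ⌊3.55/2⌋ = 1; lat ⌊3.69/1⌋ = 3.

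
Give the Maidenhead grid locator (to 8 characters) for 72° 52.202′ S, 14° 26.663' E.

JB77fd31

Shift to the Maidenhead origin (180°W, 90°S): lon 194.44438, lat 17.12997.
Field (20°×10°, letters A–R): lon ⌊194.44438/20⌋ = 9 → J; lat ⌊17.12997/10⌋ = 1 → B.
Square (2°×1°, digits 0–9): lon ⌊14.44438/2⌋ = 7; lat ⌊7.12997/1⌋ = 7.
Subsquare (5′×2.5′, letters a–x): lon ⌊0.44438/0.0833333⌋ = 5 → f; lat ⌊0.12997/0.0416667⌋ = 3 → d.
Extended square (30″×15″, digits 0–9): lon ⌊0.02772/0.00833333⌋ = 3; lat ⌊0.00497/0.00416667⌋ = 1.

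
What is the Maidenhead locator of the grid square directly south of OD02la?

OD01lx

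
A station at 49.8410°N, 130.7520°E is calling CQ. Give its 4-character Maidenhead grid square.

PN59

Add 180° to longitude and 90° to latitude: 310.75, 139.84.
Field: 310.75/20 → 15 → P, 139.84/10 → 13 → N; chars PN.
Square: 10.75/2 → 5, 9.84/1 → 9; chars 59.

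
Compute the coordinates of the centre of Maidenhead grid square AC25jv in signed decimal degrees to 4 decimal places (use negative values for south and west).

Field A=0, C=2: +0·20° lon, +2·10° lat → SW at lon -180°, lat -70°.
Square 2, 5: +2·2° lon, +5·1° lat → SW at lon -176°, lat -65°.
Subsquare j=9, v=21: +9·0.0833333° lon, +21·0.0416667° lat → SW at lon -175.25°, lat -64.125°.
Cell spans 0.0833333° lon × 0.0416667° lat. Centre is SW corner plus half of each.
latitude -64.1042, longitude -175.2083.

-64.1042, -175.2083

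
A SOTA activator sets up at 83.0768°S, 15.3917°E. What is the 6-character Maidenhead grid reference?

Shift to the Maidenhead origin (180°W, 90°S): lon 195.3917, lat 6.9232.
Field: 195.3917/20 → 9 → J, 6.9232/10 → 0 → A; chars JA.
Square: 15.3917/2 → 7, 6.9232/1 → 6; chars 76.
Subsquare: 1.3917/0.0833333 → 16 → q, 0.9232/0.0416667 → 22 → w; chars qw.

JA76qw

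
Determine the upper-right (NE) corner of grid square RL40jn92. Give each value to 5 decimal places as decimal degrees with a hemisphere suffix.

20.55417° N, 168.83333° E

Field R=17, L=11: +17·20° lon, +11·10° lat → SW at lon 160°, lat 20°.
Square 4, 0: +4·2° lon, +0·1° lat → SW at lon 168°, lat 20°.
Subsquare j=9, n=13: +9·0.0833333° lon, +13·0.0416667° lat → SW at lon 168.75°, lat 20.5417°.
Extended square 9, 2: +9·0.00833333° lon, +2·0.00416667° lat → SW at lon 168.825°, lat 20.55°.
Cell spans 0.00833333° lon × 0.00416667° lat. NE corner is SW corner plus one full cell.
latitude 20.55417° N, longitude 168.83333° E.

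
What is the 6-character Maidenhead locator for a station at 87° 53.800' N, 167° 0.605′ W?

AR67lv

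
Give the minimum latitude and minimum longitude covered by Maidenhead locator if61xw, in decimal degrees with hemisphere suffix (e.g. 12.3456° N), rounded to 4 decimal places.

38.0833° S, 6.0833° W

Field I=8, F=5: +8·20° lon, +5·10° lat → SW at lon -20°, lat -40°.
Square 6, 1: +6·2° lon, +1·1° lat → SW at lon -8°, lat -39°.
Subsquare x=23, w=22: +23·0.0833333° lon, +22·0.0416667° lat → SW at lon -6.08333°, lat -38.0833°.
latitude 38.0833° S, longitude 6.0833° W.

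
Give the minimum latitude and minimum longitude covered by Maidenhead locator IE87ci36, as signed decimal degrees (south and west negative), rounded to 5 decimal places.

-42.64167, -3.80833

Field I=8, E=4: +8·20° lon, +4·10° lat → SW at lon -20°, lat -50°.
Square 8, 7: +8·2° lon, +7·1° lat → SW at lon -4°, lat -43°.
Subsquare c=2, i=8: +2·0.0833333° lon, +8·0.0416667° lat → SW at lon -3.83333°, lat -42.6667°.
Extended square 3, 6: +3·0.00833333° lon, +6·0.00416667° lat → SW at lon -3.80833°, lat -42.6417°.
latitude -42.64167, longitude -3.80833.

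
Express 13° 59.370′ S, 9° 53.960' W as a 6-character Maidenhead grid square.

IH56ba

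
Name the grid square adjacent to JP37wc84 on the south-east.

JP37wc93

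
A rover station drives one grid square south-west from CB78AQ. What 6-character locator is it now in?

Longitude subsquare a = 0; −1 → -1, wraps to 23 = x, carry into square.
Longitude square 7; −1 → 6.
Latitude subsquare q = 16; −1 → 15 = p.

CB68xp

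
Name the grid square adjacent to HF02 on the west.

GF92

Longitude square 0; −1 → -1, wraps to 9, carry into field.
Longitude field H = 7; −1 → 6 = G.
The latitude characters are unchanged.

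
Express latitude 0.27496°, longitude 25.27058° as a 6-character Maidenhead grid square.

Offset from 180°W / 90°S: lon 205.2706°, lat 90.2750°.
Field: lon ⌊205.2706/20⌋ = 10 → K; lat ⌊90.2750/10⌋ = 9 → J.
Square: lon ⌊5.2706/2⌋ = 2; lat ⌊0.2750/1⌋ = 0.
Subsquare: lon ⌊1.2706/0.0833333⌋ = 15 → p; lat ⌊0.2750/0.0416667⌋ = 6 → g.

KJ20pg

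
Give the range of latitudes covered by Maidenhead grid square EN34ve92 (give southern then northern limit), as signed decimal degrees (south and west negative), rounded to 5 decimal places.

Field E=4, N=13: +4·20° lon, +13·10° lat → SW at lon -100°, lat 40°.
Square 3, 4: +3·2° lon, +4·1° lat → SW at lon -94°, lat 44°.
Subsquare v=21, e=4: +21·0.0833333° lon, +4·0.0416667° lat → SW at lon -92.25°, lat 44.1667°.
Extended square 9, 2: +9·0.00833333° lon, +2·0.00416667° lat → SW at lon -92.175°, lat 44.175°.
Cell spans 0.00833333° lon × 0.00416667° lat.
south 44.17500, north 44.17917.

44.17500, 44.17917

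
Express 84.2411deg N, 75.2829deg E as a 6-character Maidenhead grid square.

MR74pf

Offset from 180°W / 90°S: lon 255.2829°, lat 174.2411°.
Field: 255.2829/20 → 12 → M, 174.2411/10 → 17 → R; chars MR.
Square: 15.2829/2 → 7, 4.2411/1 → 4; chars 74.
Subsquare: 1.2829/0.0833333 → 15 → p, 0.2411/0.0416667 → 5 → f; chars pf.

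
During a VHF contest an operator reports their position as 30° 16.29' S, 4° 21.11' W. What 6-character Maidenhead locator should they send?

IF79tr

Offset from 180°W / 90°S: lon 175.6482°, lat 59.7285°.
Field: 175.6482/20 → 8 → I, 59.7285/10 → 5 → F; chars IF.
Square: 15.6482/2 → 7, 9.7285/1 → 9; chars 79.
Subsquare: 1.6482/0.0833333 → 19 → t, 0.7285/0.0416667 → 17 → r; chars tr.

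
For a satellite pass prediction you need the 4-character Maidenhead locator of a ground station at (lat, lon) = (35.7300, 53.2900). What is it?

Offset from 180°W / 90°S: lon 233.29°, lat 125.73°.
Field: lon ⌊233.29/20⌋ = 11 → L; lat ⌊125.73/10⌋ = 12 → M.
Square: lon ⌊13.29/2⌋ = 6; lat ⌊5.73/1⌋ = 5.

LM65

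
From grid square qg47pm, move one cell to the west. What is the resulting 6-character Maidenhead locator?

QG47om

Longitude subsquare p = 15; −1 → 14 = o.
The latitude characters are unchanged.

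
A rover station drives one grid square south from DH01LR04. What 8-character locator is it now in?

Latitude extended square 4; −1 → 3.
The longitude characters are unchanged.

DH01lr03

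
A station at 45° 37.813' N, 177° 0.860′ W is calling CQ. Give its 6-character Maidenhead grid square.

AN15lp

Add 180° to longitude and 90° to latitude: 2.9857, 135.6302.
Field (20°×10°, letters A–R): lon ⌊2.9857/20⌋ = 0 → A; lat ⌊135.6302/10⌋ = 13 → N.
Square (2°×1°, digits 0–9): lon ⌊2.9857/2⌋ = 1; lat ⌊5.6302/1⌋ = 5.
Subsquare (5′×2.5′, letters a–x): lon ⌊0.9857/0.0833333⌋ = 11 → l; lat ⌊0.6302/0.0416667⌋ = 15 → p.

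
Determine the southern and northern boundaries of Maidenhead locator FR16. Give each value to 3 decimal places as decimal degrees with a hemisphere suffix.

86.000° N, 87.000° N

Field F=5, R=17: +5·20° lon, +17·10° lat → SW at lon -80°, lat 80°.
Square 1, 6: +1·2° lon, +6·1° lat → SW at lon -78°, lat 86°.
Cell spans 2° lon × 1° lat.
south 86.000° N, north 87.000° N.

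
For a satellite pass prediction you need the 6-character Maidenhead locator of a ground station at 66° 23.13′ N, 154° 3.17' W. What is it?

Add 180° to longitude and 90° to latitude: 25.9472, 156.3855.
Field (20°×10°, letters A–R): 25.9472/20 → 1 → B, 156.3855/10 → 15 → P; chars BP.
Square (2°×1°, digits 0–9): 5.9472/2 → 2, 6.3855/1 → 6; chars 26.
Subsquare (5′×2.5′, letters a–x): 1.9472/0.0833333 → 23 → x, 0.3855/0.0416667 → 9 → j; chars xj.

BP26xj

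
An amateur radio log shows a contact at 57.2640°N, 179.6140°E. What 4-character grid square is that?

RO97

Shift to the Maidenhead origin (180°W, 90°S): lon 359.61, lat 147.26.
Field: 359.61/20 → 17 → R, 147.26/10 → 14 → O; chars RO.
Square: 19.61/2 → 9, 7.26/1 → 7; chars 97.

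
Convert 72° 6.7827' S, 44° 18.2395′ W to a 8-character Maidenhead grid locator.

GB77uv32

Shift to the Maidenhead origin (180°W, 90°S): lon 135.69601, lat 17.88696.
Field (20°×10°, letters A–R): lon ⌊135.69601/20⌋ = 6 → G; lat ⌊17.88696/10⌋ = 1 → B.
Square (2°×1°, digits 0–9): lon ⌊15.69601/2⌋ = 7; lat ⌊7.88696/1⌋ = 7.
Subsquare (5′×2.5′, letters a–x): lon ⌊1.69601/0.0833333⌋ = 20 → u; lat ⌊0.88696/0.0416667⌋ = 21 → v.
Extended square (30″×15″, digits 0–9): lon ⌊0.02934/0.00833333⌋ = 3; lat ⌊0.01196/0.00416667⌋ = 2.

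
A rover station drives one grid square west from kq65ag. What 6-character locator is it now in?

Longitude subsquare a = 0; −1 → -1, wraps to 23 = x, carry into square.
Longitude square 6; −1 → 5.
The latitude characters are unchanged.

KQ55xg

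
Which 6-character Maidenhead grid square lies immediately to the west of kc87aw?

Longitude subsquare a = 0; −1 → -1, wraps to 23 = x, carry into square.
Longitude square 8; −1 → 7.
The latitude characters are unchanged.

KC77xw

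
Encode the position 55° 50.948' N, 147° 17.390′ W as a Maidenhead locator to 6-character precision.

Add 180° to longitude and 90° to latitude: 32.7102, 145.8491.
Field: 32.7102/20 → 1 → B, 145.8491/10 → 14 → O; chars BO.
Square: 12.7102/2 → 6, 5.8491/1 → 5; chars 65.
Subsquare: 0.7102/0.0833333 → 8 → i, 0.8491/0.0416667 → 20 → u; chars iu.

BO65iu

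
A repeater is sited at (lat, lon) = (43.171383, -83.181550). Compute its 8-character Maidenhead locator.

EN83je81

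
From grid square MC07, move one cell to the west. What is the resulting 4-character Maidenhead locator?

LC97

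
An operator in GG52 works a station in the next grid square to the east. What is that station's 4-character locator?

Longitude square 5; +1 → 6.
The latitude characters are unchanged.

GG62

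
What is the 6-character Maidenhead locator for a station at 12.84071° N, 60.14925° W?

Offset from 180°W / 90°S: lon 119.8508°, lat 102.8407°.
Field: 119.8508/20 → 5 → F, 102.8407/10 → 10 → K; chars FK.
Square: 19.8508/2 → 9, 2.8407/1 → 2; chars 92.
Subsquare: 1.8508/0.0833333 → 22 → w, 0.8407/0.0416667 → 20 → u; chars wu.

FK92wu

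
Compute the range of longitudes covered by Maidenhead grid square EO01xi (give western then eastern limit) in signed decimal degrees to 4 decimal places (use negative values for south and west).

Field E=4, O=14: +4·20° lon, +14·10° lat → SW at lon -100°, lat 50°.
Square 0, 1: +0·2° lon, +1·1° lat → SW at lon -100°, lat 51°.
Subsquare x=23, i=8: +23·0.0833333° lon, +8·0.0416667° lat → SW at lon -98.0833°, lat 51.3333°.
Cell spans 0.0833333° lon × 0.0416667° lat.
west -98.0833, east -98.0000.

-98.0833, -98.0000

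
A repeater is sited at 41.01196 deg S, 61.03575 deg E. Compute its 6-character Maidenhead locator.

Shift to the Maidenhead origin (180°W, 90°S): lon 241.0358, lat 48.9880.
Field (20°×10°, letters A–R): lon ⌊241.0358/20⌋ = 12 → M; lat ⌊48.9880/10⌋ = 4 → E.
Square (2°×1°, digits 0–9): lon ⌊1.0358/2⌋ = 0; lat ⌊8.9880/1⌋ = 8.
Subsquare (5′×2.5′, letters a–x): lon ⌊1.0358/0.0833333⌋ = 12 → m; lat ⌊0.9880/0.0416667⌋ = 23 → x.

ME08mx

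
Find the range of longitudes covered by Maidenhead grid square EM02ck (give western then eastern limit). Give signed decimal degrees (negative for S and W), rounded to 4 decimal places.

-99.8333, -99.7500

Field E=4, M=12: +4·20° lon, +12·10° lat → SW at lon -100°, lat 30°.
Square 0, 2: +0·2° lon, +2·1° lat → SW at lon -100°, lat 32°.
Subsquare c=2, k=10: +2·0.0833333° lon, +10·0.0416667° lat → SW at lon -99.8333°, lat 32.4167°.
Cell spans 0.0833333° lon × 0.0416667° lat.
west -99.8333, east -99.7500.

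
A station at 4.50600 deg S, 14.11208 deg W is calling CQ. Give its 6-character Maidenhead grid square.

II25wl

Offset from 180°W / 90°S: lon 165.8879°, lat 85.4940°.
Field: 165.8879/20 → 8 → I, 85.4940/10 → 8 → I; chars II.
Square: 5.8879/2 → 2, 5.4940/1 → 5; chars 25.
Subsquare: 1.8879/0.0833333 → 22 → w, 0.4940/0.0416667 → 11 → l; chars wl.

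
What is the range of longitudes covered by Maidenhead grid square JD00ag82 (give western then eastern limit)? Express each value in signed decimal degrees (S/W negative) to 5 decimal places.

0.06667, 0.07500

Field J=9, D=3: +9·20° lon, +3·10° lat → SW at lon 0°, lat -60°.
Square 0, 0: +0·2° lon, +0·1° lat → SW at lon 0°, lat -60°.
Subsquare a=0, g=6: +0·0.0833333° lon, +6·0.0416667° lat → SW at lon 0°, lat -59.75°.
Extended square 8, 2: +8·0.00833333° lon, +2·0.00416667° lat → SW at lon 0.0666667°, lat -59.7417°.
Cell spans 0.00833333° lon × 0.00416667° lat.
west 0.06667, east 0.07500.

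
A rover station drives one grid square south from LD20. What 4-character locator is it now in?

LC29

Latitude square 0; −1 → -1, wraps to 9, carry into field.
Latitude field D = 3; −1 → 2 = C.
The longitude characters are unchanged.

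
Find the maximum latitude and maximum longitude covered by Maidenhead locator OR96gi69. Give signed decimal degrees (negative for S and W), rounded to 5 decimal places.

Field O=14, R=17: +14·20° lon, +17·10° lat → SW at lon 100°, lat 80°.
Square 9, 6: +9·2° lon, +6·1° lat → SW at lon 118°, lat 86°.
Subsquare g=6, i=8: +6·0.0833333° lon, +8·0.0416667° lat → SW at lon 118.5°, lat 86.3333°.
Extended square 6, 9: +6·0.00833333° lon, +9·0.00416667° lat → SW at lon 118.55°, lat 86.3708°.
Cell spans 0.00833333° lon × 0.00416667° lat. NE corner is SW corner plus one full cell.
latitude 86.37500, longitude 118.55833.

86.37500, 118.55833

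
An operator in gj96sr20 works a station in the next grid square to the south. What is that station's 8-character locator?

GJ96sq29

Latitude extended square 0; −1 → -1, wraps to 9, carry into subsquare.
Latitude subsquare r = 17; −1 → 16 = q.
The longitude characters are unchanged.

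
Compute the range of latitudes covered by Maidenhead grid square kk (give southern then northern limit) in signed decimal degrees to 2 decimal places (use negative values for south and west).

10.00, 20.00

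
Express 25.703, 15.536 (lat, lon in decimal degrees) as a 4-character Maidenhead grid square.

Offset from 180°W / 90°S: lon 195.54°, lat 115.70°.
Field: lon ⌊195.54/20⌋ = 9 → J; lat ⌊115.70/10⌋ = 11 → L.
Square: lon ⌊15.54/2⌋ = 7; lat ⌊5.70/1⌋ = 5.

JL75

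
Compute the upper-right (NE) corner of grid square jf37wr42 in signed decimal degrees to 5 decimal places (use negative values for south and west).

-32.27917, 7.87500

Field J=9, F=5: +9·20° lon, +5·10° lat → SW at lon 0°, lat -40°.
Square 3, 7: +3·2° lon, +7·1° lat → SW at lon 6°, lat -33°.
Subsquare w=22, r=17: +22·0.0833333° lon, +17·0.0416667° lat → SW at lon 7.83333°, lat -32.2917°.
Extended square 4, 2: +4·0.00833333° lon, +2·0.00416667° lat → SW at lon 7.86667°, lat -32.2833°.
Cell spans 0.00833333° lon × 0.00416667° lat. NE corner is SW corner plus one full cell.
latitude -32.27917, longitude 7.87500.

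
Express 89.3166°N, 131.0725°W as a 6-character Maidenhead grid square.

CR49lh

Offset from 180°W / 90°S: lon 48.9275°, lat 179.3166°.
Field: lon ⌊48.9275/20⌋ = 2 → C; lat ⌊179.3166/10⌋ = 17 → R.
Square: lon ⌊8.9275/2⌋ = 4; lat ⌊9.3166/1⌋ = 9.
Subsquare: lon ⌊0.9275/0.0833333⌋ = 11 → l; lat ⌊0.3166/0.0416667⌋ = 7 → h.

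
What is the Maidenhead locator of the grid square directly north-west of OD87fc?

OD87ed

Longitude subsquare f = 5; −1 → 4 = e.
Latitude subsquare c = 2; +1 → 3 = d.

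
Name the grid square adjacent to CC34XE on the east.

CC44ae

Longitude subsquare x = 23; +1 → 24, wraps to 0 = a, carry into square.
Longitude square 3; +1 → 4.
The latitude characters are unchanged.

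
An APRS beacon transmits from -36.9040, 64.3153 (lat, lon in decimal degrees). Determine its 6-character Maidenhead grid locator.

Offset from 180°W / 90°S: lon 244.3153°, lat 53.0960°.
Field: 244.3153/20 → 12 → M, 53.0960/10 → 5 → F; chars MF.
Square: 4.3153/2 → 2, 3.0960/1 → 3; chars 23.
Subsquare: 0.3153/0.0833333 → 3 → d, 0.0960/0.0416667 → 2 → c; chars dc.

MF23dc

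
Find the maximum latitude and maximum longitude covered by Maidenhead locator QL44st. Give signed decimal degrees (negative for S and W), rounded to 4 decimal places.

24.8333, 149.5833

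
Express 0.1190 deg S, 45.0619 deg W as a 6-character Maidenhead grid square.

GI79lv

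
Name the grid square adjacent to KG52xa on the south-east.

KG61ax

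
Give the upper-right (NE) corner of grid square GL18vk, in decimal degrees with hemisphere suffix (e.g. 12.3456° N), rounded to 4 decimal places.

28.4583° N, 56.1667° W

Field G=6, L=11: +6·20° lon, +11·10° lat → SW at lon -60°, lat 20°.
Square 1, 8: +1·2° lon, +8·1° lat → SW at lon -58°, lat 28°.
Subsquare v=21, k=10: +21·0.0833333° lon, +10·0.0416667° lat → SW at lon -56.25°, lat 28.4167°.
Cell spans 0.0833333° lon × 0.0416667° lat. NE corner is SW corner plus one full cell.
latitude 28.4583° N, longitude 56.1667° W.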